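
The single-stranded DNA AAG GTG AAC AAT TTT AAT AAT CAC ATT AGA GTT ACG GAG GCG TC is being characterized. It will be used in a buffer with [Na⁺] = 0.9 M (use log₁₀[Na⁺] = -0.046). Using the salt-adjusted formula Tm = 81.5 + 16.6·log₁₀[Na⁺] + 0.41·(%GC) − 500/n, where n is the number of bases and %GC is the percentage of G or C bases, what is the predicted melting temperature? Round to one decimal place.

Length n = 44. Scanning the sequence gives T=12, A=16, C=6, G=10.
G+C = 16, so %GC = 16/44 × 100 = 36.364%
Salt term: 16.6 × (-0.046) = -0.764
GC term: 0.41 × 36.364 = 14.909; length term: −500/44 = −11.364
Tm = 81.5 + (-0.764) + 14.909 − 11.364 = 84.281 → 84.3°C

84.3°C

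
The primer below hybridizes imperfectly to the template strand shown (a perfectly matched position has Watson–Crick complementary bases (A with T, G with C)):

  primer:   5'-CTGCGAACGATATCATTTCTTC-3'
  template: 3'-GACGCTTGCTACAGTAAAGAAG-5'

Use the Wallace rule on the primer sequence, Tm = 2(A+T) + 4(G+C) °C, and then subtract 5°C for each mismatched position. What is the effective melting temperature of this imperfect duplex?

Primer base counts: A=5, T=8, G=3, C=6 → A+T=13, G+C=9
Perfect-match Tm = 2(13) + 4(9) = 26 + 36 = 62°C
Mismatches (positions where the bases are not complementary): 1 (at position 12)
Effective Tm = 62 − 1×5 = 62 − 5 = 57°C

57°C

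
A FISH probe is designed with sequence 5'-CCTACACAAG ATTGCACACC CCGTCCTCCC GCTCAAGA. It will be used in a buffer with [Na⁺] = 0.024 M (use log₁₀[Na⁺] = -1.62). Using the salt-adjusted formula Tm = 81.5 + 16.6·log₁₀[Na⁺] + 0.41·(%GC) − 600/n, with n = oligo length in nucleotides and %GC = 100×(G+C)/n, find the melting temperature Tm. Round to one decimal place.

62.6°C

Length n = 38. Counting bases: C=17, T=6, G=5, A=10
G+C = 22, so %GC = 22/38 × 100 = 57.895%
Salt term: 16.6 × (-1.62) = -26.892
GC term: 0.41 × 57.895 = 23.737; length term: −600/38 = −15.789
Tm = 81.5 + (-26.892) + 23.737 − 15.789 = 62.556 → 62.6°C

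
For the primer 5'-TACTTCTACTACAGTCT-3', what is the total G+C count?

6

Base counts: G=1, C=5, T=7, A=4
Total G or C: 1 + 5 = 6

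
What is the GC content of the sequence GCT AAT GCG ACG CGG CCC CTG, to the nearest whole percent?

Scanning the sequence gives G=7, A=3, C=8, T=3.
G+C = 7 + 8 = 15 out of 21 bases
%GC = 15/21 × 100 = 71.43% ≈ 71%

71%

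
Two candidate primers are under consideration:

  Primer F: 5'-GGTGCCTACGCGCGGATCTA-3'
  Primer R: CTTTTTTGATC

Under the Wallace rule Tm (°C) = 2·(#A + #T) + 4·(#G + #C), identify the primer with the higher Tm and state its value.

Primer F, 66°C

Primer F: A+T=7, G+C=13 → Tm = 2(7)+4(13) = 66°C
Primer R: A+T=8, G+C=3 → Tm = 2(8)+4(3) = 28°C
66°C vs 28°C → primer F is higher.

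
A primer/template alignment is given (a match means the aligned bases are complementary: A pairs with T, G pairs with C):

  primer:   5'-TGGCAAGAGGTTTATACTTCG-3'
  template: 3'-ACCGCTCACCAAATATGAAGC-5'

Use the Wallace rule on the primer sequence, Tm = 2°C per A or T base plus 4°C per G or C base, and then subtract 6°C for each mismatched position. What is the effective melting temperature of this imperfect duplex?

48°C

Primer base counts: A=5, T=7, G=6, C=3 → A+T=12, G+C=9
Perfect-match Tm = 2(12) + 4(9) = 24 + 36 = 60°C
Mismatches (positions where the bases are not complementary): 2 (at positions 5, 8)
Effective Tm = 60 − 2×6 = 60 − 12 = 48°C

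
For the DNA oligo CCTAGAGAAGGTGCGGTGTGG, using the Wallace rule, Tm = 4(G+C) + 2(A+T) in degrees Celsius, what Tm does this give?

Base counts: G=10, T=4, C=3, A=4
So N_AT = 8 and N_GC = 13.
Tm = 2(8) + 4(13) = 16 + 52 = 68°C

68°C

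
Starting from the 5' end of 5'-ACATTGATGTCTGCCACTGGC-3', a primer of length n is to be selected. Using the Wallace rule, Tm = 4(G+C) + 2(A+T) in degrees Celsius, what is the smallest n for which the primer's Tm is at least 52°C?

First 17 bases: ACATTGATGTCTGCCAC → Tm = 50°C (< 52°C)
First 18 bases: ACATTGATGTCTGCCACT → Tm = 52°C (≥ 52°C)
Each additional base adds 2°C (A/T) or 4°C (G/C), so Tm is non-decreasing in n; n = 18 is the first length to reach 52°C.

n = 18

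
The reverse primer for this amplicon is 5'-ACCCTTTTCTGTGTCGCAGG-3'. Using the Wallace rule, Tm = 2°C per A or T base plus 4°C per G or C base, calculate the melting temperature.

Base counts: T=7, G=5, A=2, C=6
A+T = 9, G+C = 11
Tm = 4·11 + 2·9 = 44 + 18 = 62°C

62°C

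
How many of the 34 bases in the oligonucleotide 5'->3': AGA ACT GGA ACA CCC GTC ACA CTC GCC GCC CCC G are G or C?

Base counts: T=3, A=8, G=7, C=16
G+C = 7 + 16 = 23

23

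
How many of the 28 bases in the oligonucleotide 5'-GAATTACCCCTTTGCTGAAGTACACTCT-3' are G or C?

12

Counting bases: G=4, T=9, A=7, C=8
G+C = 4 + 8 = 12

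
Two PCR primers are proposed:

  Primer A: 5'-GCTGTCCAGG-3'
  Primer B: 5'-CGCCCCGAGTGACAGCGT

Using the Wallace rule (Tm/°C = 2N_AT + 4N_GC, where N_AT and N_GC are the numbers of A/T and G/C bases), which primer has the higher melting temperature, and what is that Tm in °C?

Primer B, 62°C

Primer A: A+T=3, G+C=7 → Tm = 2(3)+4(7) = 34°C
Primer B: A+T=5, G+C=13 → Tm = 2(5)+4(13) = 62°C
34°C vs 62°C → primer B is higher.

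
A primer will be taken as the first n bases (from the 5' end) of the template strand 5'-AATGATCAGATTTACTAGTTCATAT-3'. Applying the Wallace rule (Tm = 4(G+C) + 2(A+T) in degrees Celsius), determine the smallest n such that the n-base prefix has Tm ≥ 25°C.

n = 10

First 9 bases: AATGATCAG → Tm = 24°C (< 25°C)
First 10 bases: AATGATCAGA → Tm = 26°C (≥ 25°C)
Since every base adds ≥2°C, Tm only increases with n, so the threshold is first crossed at n = 10.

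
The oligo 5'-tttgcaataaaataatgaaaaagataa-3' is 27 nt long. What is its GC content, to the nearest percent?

Counting bases: A=16, C=1, T=7, G=3
G+C = 3 + 1 = 4 out of 27 bases
%GC = 4/27 × 100 = 14.81% ≈ 15%

15%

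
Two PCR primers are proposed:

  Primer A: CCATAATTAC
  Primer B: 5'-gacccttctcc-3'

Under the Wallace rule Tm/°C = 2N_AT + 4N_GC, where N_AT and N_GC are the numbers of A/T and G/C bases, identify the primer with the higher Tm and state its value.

Primer A: A+T=7, G+C=3 → Tm = 2(7)+4(3) = 26°C
Primer B: A+T=4, G+C=7 → Tm = 2(4)+4(7) = 36°C
26°C vs 36°C → primer B is higher.

Primer B, 36°C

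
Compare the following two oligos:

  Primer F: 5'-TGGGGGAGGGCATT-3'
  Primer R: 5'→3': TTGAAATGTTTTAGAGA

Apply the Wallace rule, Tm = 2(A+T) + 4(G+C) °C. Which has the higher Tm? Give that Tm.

Primer F, 46°C

Primer F: A+T=5, G+C=9 → Tm = 2(5)+4(9) = 46°C
Primer R: A+T=13, G+C=4 → Tm = 2(13)+4(4) = 42°C
46°C vs 42°C → primer F is higher.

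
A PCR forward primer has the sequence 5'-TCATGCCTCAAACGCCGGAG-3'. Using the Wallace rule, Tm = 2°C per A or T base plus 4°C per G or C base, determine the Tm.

Base counts: G=5, A=5, C=7, T=3
So N_AT = 8 and N_GC = 12.
Tm = 2×8 + 4×12 = 64°C

64°C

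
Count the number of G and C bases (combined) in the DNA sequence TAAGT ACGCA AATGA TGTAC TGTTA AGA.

9

A=11, G=6, C=3, T=8
Total G or C: 6 + 3 = 9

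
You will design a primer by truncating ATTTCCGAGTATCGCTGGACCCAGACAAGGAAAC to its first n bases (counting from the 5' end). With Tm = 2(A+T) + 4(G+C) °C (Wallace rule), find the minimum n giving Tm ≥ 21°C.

n = 8

First 7 bases: ATTTCCG → Tm = 20°C (< 21°C)
First 8 bases: ATTTCCGA → Tm = 22°C (≥ 21°C)
Each additional base adds 2°C (A/T) or 4°C (G/C), so Tm is non-decreasing in n; n = 8 is the first length to reach 21°C.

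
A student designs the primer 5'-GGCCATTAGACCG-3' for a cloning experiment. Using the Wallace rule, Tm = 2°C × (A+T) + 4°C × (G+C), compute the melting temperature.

Counting bases: C=4, A=3, T=2, G=4
A+T = 5, G+C = 8
Tm = 2(5) + 4(8) = 10 + 32 = 42°C

42°C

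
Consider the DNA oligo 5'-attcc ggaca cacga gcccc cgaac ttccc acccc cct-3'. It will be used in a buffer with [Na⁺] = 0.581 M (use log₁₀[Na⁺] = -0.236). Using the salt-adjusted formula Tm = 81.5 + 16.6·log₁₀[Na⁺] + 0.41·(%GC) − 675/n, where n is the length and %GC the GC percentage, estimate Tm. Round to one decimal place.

Length n = 38. Base counts: T=5, G=5, C=20, A=8
G+C = 25, so %GC = 25/38 × 100 = 65.789%
Salt term: 16.6 × (-0.236) = -3.918
GC term: 0.41 × 65.789 = 26.973; length term: −675/38 = −17.763
Tm = 81.5 + (-3.918) + 26.973 − 17.763 = 86.792 → 86.8°C

86.8°C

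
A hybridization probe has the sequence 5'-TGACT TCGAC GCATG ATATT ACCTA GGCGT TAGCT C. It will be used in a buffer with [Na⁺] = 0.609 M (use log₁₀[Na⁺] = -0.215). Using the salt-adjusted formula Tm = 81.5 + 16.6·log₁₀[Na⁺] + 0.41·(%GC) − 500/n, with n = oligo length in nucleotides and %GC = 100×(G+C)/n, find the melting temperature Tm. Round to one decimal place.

83.4°C

Length n = 36. Scanning the sequence gives T=11, A=8, C=9, G=8.
G+C = 17, so %GC = 17/36 × 100 = 47.222%
Salt term: 16.6 × (-0.215) = -3.569
GC term: 0.41 × 47.222 = 19.361; length term: −500/36 = −13.889
Tm = 81.5 + (-3.569) + 19.361 − 13.889 = 83.403 → 83.4°C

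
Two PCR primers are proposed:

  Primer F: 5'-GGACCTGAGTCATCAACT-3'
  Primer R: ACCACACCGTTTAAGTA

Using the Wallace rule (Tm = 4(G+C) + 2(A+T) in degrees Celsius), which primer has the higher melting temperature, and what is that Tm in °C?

Primer F: A+T=9, G+C=9 → Tm = 2(9)+4(9) = 54°C
Primer R: A+T=10, G+C=7 → Tm = 2(10)+4(7) = 48°C
54°C vs 48°C → primer F is higher.

Primer F, 54°C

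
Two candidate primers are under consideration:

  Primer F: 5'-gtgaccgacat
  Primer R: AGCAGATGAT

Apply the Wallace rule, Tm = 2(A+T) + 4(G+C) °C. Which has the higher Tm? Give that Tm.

Primer F: A+T=5, G+C=6 → Tm = 2(5)+4(6) = 34°C
Primer R: A+T=6, G+C=4 → Tm = 2(6)+4(4) = 28°C
34°C vs 28°C → primer F is higher.

Primer F, 34°C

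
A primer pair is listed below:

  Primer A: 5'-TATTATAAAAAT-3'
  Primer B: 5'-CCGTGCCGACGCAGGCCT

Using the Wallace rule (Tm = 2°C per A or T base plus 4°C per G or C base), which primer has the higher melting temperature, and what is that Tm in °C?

Primer A: A+T=12, G+C=0 → Tm = 2(12)+4(0) = 24°C
Primer B: A+T=4, G+C=14 → Tm = 2(4)+4(14) = 64°C
24°C vs 64°C → primer B is higher.

Primer B, 64°C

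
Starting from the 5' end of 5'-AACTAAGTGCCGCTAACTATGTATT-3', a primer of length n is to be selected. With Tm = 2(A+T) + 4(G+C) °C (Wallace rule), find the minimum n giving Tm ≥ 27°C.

First 9 bases: AACTAAGTG → Tm = 24°C (< 27°C)
First 10 bases: AACTAAGTGC → Tm = 28°C (≥ 27°C)
Each additional base adds 2°C (A/T) or 4°C (G/C), so Tm is non-decreasing in n; n = 10 is the first length to reach 27°C.

n = 10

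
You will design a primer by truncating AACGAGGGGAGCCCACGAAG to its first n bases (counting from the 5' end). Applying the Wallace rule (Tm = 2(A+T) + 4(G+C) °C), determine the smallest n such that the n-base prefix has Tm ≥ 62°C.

n = 19

First 18 bases: AACGAGGGGAGCCCACGA → Tm = 60°C (< 62°C)
First 19 bases: AACGAGGGGAGCCCACGAA → Tm = 62°C (≥ 62°C)
Since every base adds ≥2°C, Tm only increases with n, so the threshold is first crossed at n = 19.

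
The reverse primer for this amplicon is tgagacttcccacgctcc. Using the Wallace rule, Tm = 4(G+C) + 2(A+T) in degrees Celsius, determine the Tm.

58°C

G=3, A=3, T=4, C=8
So N_AT = 7 and N_GC = 11.
Tm = 4·11 + 2·7 = 44 + 14 = 58°C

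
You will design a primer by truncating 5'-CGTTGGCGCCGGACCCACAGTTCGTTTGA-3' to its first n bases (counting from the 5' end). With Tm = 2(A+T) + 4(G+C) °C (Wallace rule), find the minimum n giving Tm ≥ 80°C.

n = 24

First 23 bases: CGTTGGCGCCGGACCCACAGTTC → Tm = 78°C (< 80°C)
First 24 bases: CGTTGGCGCCGGACCCACAGTTCG → Tm = 82°C (≥ 80°C)
Since every base adds ≥2°C, Tm only increases with n, so the threshold is first crossed at n = 24.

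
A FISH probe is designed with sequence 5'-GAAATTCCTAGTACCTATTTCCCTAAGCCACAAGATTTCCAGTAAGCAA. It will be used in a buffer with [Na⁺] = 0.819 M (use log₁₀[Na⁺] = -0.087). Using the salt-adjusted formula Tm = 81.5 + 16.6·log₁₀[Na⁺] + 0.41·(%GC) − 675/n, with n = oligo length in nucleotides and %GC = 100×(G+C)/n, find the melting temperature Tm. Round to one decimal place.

82.2°C

Length n = 49. Base counts: A=17, C=13, G=6, T=13
G+C = 19, so %GC = 19/49 × 100 = 38.776%
Salt term: 16.6 × (-0.087) = -1.444
GC term: 0.41 × 38.776 = 15.898; length term: −675/49 = −13.776
Tm = 81.5 + (-1.444) + 15.898 − 13.776 = 82.178 → 82.2°C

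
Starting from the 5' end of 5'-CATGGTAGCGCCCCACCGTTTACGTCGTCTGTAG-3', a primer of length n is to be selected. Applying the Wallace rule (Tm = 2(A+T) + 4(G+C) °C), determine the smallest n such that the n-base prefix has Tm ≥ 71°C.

First 22 bases: CATGGTAGCGCCCCACCGTTTA → Tm = 70°C (< 71°C)
First 23 bases: CATGGTAGCGCCCCACCGTTTAC → Tm = 74°C (≥ 71°C)
Each additional base adds 2°C (A/T) or 4°C (G/C), so Tm is non-decreasing in n; n = 23 is the first length to reach 71°C.

n = 23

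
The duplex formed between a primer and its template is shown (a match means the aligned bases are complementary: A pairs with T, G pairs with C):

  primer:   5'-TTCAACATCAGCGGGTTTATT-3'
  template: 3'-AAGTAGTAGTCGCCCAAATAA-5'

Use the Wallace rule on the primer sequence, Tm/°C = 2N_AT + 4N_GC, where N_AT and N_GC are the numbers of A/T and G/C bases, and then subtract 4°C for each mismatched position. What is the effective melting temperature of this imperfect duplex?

54°C

Primer base counts: A=5, T=8, G=4, C=4 → A+T=13, G+C=8
Perfect-match Tm = 2(13) + 4(8) = 26 + 32 = 58°C
Mismatches (positions where the bases are not complementary): 1 (at position 5)
Effective Tm = 58 − 1×4 = 58 − 4 = 54°C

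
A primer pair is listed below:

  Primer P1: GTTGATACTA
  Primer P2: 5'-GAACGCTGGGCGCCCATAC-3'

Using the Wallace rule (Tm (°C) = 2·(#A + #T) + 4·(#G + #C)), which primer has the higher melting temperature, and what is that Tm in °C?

Primer P2, 64°C

Primer P1: A+T=7, G+C=3 → Tm = 2(7)+4(3) = 26°C
Primer P2: A+T=6, G+C=13 → Tm = 2(6)+4(13) = 64°C
26°C vs 64°C → primer P2 is higher.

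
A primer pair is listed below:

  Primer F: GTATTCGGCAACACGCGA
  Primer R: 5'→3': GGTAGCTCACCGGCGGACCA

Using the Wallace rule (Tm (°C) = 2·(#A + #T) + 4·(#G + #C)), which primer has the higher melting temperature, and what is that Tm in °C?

Primer R, 68°C

Primer F: A+T=8, G+C=10 → Tm = 2(8)+4(10) = 56°C
Primer R: A+T=6, G+C=14 → Tm = 2(6)+4(14) = 68°C
56°C vs 68°C → primer R is higher.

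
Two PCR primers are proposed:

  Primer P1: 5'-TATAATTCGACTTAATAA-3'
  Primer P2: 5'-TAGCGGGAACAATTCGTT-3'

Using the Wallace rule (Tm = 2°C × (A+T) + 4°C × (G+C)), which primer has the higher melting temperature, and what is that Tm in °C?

Primer P1: A+T=15, G+C=3 → Tm = 2(15)+4(3) = 42°C
Primer P2: A+T=10, G+C=8 → Tm = 2(10)+4(8) = 52°C
42°C vs 52°C → primer P2 is higher.

Primer P2, 52°C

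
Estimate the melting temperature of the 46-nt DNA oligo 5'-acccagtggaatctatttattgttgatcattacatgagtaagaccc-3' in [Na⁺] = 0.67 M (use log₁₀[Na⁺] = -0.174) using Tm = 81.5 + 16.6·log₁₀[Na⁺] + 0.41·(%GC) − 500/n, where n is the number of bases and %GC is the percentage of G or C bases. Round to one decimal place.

Length n = 46. Scanning the sequence gives T=15, A=14, G=8, C=9.
G+C = 17, so %GC = 17/46 × 100 = 36.957%
Salt term: 16.6 × (-0.174) = -2.888
GC term: 0.41 × 36.957 = 15.152; length term: −500/46 = −10.87
Tm = 81.5 + (-2.888) + 15.152 − 10.87 = 82.894 → 82.9°C

82.9°C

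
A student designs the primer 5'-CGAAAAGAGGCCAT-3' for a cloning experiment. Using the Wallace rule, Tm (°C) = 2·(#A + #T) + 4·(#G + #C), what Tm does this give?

42°C

C=3, G=4, A=6, T=1
AT pairs contribute 7, GC pairs contribute 7.
Tm = 2(7) + 4(7) = 14 + 28 = 42°C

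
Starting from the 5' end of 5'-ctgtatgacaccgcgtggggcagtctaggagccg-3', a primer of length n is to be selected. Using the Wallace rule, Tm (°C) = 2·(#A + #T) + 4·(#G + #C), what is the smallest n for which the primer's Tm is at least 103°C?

First 31 bases: CTGTATGACACCGCGTGGGGCAGTCTAGGAG → Tm = 100°C (< 103°C)
First 32 bases: CTGTATGACACCGCGTGGGGCAGTCTAGGAGC → Tm = 104°C (≥ 103°C)
Since every base adds ≥2°C, Tm only increases with n, so the threshold is first crossed at n = 32.

n = 32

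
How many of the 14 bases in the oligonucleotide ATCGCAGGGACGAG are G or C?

9

Counting bases: C=3, G=6, A=4, T=1
G+C = 6 + 3 = 9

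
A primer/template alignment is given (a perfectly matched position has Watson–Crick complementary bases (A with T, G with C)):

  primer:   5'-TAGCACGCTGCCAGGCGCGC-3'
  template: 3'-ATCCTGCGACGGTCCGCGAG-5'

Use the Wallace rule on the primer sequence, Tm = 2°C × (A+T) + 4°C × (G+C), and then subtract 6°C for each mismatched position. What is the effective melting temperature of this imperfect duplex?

58°C

Primer base counts: A=3, T=2, G=7, C=8 → A+T=5, G+C=15
Perfect-match Tm = 2(5) + 4(15) = 10 + 60 = 70°C
Mismatches (positions where the bases are not complementary): 2 (at positions 4, 19)
Effective Tm = 70 − 2×6 = 70 − 12 = 58°C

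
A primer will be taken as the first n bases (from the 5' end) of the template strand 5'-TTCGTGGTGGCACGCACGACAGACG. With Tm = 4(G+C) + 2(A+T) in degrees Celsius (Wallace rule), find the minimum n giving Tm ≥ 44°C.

First 13 bases: TTCGTGGTGGCAC → Tm = 42°C (< 44°C)
First 14 bases: TTCGTGGTGGCACG → Tm = 46°C (≥ 44°C)
Each additional base adds 2°C (A/T) or 4°C (G/C), so Tm is non-decreasing in n; n = 14 is the first length to reach 44°C.

n = 14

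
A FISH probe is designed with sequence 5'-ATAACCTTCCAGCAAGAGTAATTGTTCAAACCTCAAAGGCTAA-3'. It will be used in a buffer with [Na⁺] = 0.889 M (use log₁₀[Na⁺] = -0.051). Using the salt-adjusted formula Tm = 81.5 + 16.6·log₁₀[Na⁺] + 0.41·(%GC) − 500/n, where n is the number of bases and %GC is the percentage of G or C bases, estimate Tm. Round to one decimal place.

Length n = 43. Base counts: A=17, G=6, C=10, T=10
G+C = 16, so %GC = 16/43 × 100 = 37.209%
Salt term: 16.6 × (-0.051) = -0.847
GC term: 0.41 × 37.209 = 15.256; length term: −500/43 = −11.628
Tm = 81.5 + (-0.847) + 15.256 − 11.628 = 84.281 → 84.3°C

84.3°C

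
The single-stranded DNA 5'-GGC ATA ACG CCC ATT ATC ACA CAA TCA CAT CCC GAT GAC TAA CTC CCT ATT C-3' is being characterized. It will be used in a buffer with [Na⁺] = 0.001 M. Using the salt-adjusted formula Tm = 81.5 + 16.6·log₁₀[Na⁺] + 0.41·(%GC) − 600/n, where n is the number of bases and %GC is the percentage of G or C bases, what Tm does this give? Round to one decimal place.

39.1°C

Length n = 52. Scanning the sequence gives A=16, G=5, T=12, C=19.
G+C = 24, so %GC = 24/52 × 100 = 46.154%
Salt term: 16.6 × (-3) = -49.8
GC term: 0.41 × 46.154 = 18.923; length term: −600/52 = −11.538
Tm = 81.5 + (-49.8) + 18.923 − 11.538 = 39.085 → 39.1°C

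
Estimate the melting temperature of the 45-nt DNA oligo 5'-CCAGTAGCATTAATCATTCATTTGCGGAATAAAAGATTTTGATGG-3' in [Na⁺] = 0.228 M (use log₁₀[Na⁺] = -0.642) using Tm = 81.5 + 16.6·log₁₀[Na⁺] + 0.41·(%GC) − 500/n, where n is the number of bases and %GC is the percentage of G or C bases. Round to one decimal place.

73.4°C

Length n = 45. Scanning the sequence gives A=15, G=9, C=6, T=15.
G+C = 15, so %GC = 15/45 × 100 = 33.333%
Salt term: 16.6 × (-0.642) = -10.657
GC term: 0.41 × 33.333 = 13.667; length term: −500/45 = −11.111
Tm = 81.5 + (-10.657) + 13.667 − 11.111 = 73.399 → 73.4°C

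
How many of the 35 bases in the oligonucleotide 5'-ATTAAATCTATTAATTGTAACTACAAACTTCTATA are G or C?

6

Base counts: A=15, C=5, G=1, T=14
G+C = 1 + 5 = 6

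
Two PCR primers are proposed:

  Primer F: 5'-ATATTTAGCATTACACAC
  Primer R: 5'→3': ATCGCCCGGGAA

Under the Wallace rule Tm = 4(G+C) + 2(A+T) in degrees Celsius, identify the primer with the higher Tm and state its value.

Primer F: A+T=13, G+C=5 → Tm = 2(13)+4(5) = 46°C
Primer R: A+T=4, G+C=8 → Tm = 2(4)+4(8) = 40°C
46°C vs 40°C → primer F is higher.

Primer F, 46°C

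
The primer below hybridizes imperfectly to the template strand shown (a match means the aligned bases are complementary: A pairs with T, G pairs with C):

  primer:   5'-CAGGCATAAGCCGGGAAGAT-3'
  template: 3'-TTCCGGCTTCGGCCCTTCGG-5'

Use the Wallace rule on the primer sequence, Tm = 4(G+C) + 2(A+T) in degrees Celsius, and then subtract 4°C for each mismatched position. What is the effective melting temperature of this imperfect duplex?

42°C

Primer base counts: A=7, T=2, G=7, C=4 → A+T=9, G+C=11
Perfect-match Tm = 2(9) + 4(11) = 18 + 44 = 62°C
Mismatches (positions where the bases are not complementary): 5 (at positions 1, 6, 7, 19, 20)
Effective Tm = 62 − 5×4 = 62 − 20 = 42°C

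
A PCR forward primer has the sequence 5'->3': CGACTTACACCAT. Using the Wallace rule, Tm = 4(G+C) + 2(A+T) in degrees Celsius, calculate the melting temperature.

38°C

Base counts: G=1, C=5, T=3, A=4
A+T = 7, G+C = 6
Tm = 4·6 + 2·7 = 24 + 14 = 38°C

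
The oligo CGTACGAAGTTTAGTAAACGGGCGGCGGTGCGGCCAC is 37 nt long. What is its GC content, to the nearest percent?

62%

Base counts: A=8, T=6, C=9, G=14
G+C = 14 + 9 = 23 out of 37 bases
%GC = 23/37 × 100 = 62.16% ≈ 62%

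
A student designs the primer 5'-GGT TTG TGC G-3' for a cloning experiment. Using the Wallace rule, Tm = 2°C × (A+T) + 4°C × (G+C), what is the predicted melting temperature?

32°C

Scanning the sequence gives C=1, G=5, A=0, T=4.
AT pairs contribute 4, GC pairs contribute 6.
Tm = 2×4 + 4×6 = 32°C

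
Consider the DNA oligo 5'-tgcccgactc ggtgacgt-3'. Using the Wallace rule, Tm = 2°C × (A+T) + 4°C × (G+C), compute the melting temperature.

60°C

Counting bases: G=6, T=4, C=6, A=2
So N_AT = 6 and N_GC = 12.
Tm = 2×6 + 4×12 = 60°C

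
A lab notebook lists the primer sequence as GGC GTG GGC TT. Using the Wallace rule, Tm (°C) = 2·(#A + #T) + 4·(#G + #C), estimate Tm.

38°C

C=2, G=6, A=0, T=3
AT pairs contribute 3, GC pairs contribute 8.
Tm = 2(3) + 4(8) = 6 + 32 = 38°C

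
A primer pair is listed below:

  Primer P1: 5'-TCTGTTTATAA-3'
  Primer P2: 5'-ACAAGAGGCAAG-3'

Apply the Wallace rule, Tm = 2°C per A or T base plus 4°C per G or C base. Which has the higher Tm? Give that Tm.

Primer P1: A+T=9, G+C=2 → Tm = 2(9)+4(2) = 26°C
Primer P2: A+T=6, G+C=6 → Tm = 2(6)+4(6) = 36°C
26°C vs 36°C → primer P2 is higher.

Primer P2, 36°C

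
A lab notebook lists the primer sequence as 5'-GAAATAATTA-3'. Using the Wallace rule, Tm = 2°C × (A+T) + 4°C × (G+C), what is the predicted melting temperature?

Base counts: C=0, T=3, G=1, A=6
A+T = 9, G+C = 1
Tm = 2(9) + 4(1) = 18 + 4 = 22°C

22°C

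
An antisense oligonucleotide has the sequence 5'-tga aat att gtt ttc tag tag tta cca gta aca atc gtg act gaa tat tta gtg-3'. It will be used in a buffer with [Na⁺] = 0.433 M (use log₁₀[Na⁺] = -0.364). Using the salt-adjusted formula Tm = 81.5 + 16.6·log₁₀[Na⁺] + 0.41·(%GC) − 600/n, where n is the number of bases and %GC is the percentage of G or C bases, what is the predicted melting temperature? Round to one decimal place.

76.5°C

Length n = 54. Base counts: G=10, C=6, T=21, A=17
G+C = 16, so %GC = 16/54 × 100 = 29.63%
Salt term: 16.6 × (-0.364) = -6.042
GC term: 0.41 × 29.63 = 12.148; length term: −600/54 = −11.111
Tm = 81.5 + (-6.042) + 12.148 − 11.111 = 76.495 → 76.5°C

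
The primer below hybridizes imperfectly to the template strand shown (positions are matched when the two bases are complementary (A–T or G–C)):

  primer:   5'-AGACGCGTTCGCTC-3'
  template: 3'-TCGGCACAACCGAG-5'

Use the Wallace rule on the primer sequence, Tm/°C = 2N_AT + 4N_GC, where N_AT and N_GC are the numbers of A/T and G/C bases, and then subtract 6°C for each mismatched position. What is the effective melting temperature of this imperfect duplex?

28°C

Primer base counts: A=2, T=3, G=4, C=5 → A+T=5, G+C=9
Perfect-match Tm = 2(5) + 4(9) = 10 + 36 = 46°C
Mismatches (positions where the bases are not complementary): 3 (at positions 3, 6, 10)
Effective Tm = 46 − 3×6 = 46 − 18 = 28°C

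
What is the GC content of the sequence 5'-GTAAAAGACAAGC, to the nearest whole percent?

C=2, G=3, T=1, A=7
G+C = 3 + 2 = 5 out of 13 bases
%GC = 5/13 × 100 = 38.46% ≈ 38%

38%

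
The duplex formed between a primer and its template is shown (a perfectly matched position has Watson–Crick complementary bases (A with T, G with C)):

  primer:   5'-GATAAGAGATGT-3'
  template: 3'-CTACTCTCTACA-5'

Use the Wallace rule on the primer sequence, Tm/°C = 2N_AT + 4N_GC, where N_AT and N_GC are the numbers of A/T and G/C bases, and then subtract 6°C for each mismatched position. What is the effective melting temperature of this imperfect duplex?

Primer base counts: A=5, T=3, G=4, C=0 → A+T=8, G+C=4
Perfect-match Tm = 2(8) + 4(4) = 16 + 16 = 32°C
Mismatches (positions where the bases are not complementary): 1 (at position 4)
Effective Tm = 32 − 1×6 = 32 − 6 = 26°C

26°C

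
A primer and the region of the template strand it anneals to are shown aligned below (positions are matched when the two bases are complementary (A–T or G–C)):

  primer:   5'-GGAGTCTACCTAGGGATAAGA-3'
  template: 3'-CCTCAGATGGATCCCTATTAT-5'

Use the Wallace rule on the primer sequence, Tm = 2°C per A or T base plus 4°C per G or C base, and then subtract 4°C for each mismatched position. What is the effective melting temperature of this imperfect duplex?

58°C

Primer base counts: A=7, T=4, G=7, C=3 → A+T=11, G+C=10
Perfect-match Tm = 2(11) + 4(10) = 22 + 40 = 62°C
Mismatches (positions where the bases are not complementary): 1 (at position 20)
Effective Tm = 62 − 1×4 = 62 − 4 = 58°C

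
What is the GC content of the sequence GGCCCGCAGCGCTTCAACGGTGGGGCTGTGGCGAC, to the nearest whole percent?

74%

Scanning the sequence gives T=5, G=15, C=11, A=4.
G+C = 15 + 11 = 26 out of 35 bases
%GC = 26/35 × 100 = 74.29% ≈ 74%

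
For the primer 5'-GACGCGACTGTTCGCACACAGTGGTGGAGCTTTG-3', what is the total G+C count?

Base counts: A=6, C=8, G=12, T=8
G+C = 12 + 8 = 20

20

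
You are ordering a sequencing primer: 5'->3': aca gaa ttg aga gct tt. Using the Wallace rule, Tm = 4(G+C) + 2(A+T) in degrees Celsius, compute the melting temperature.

46°C

Counting bases: A=6, C=2, G=4, T=5
So N_AT = 11 and N_GC = 6.
Tm = 4·6 + 2·11 = 24 + 22 = 46°C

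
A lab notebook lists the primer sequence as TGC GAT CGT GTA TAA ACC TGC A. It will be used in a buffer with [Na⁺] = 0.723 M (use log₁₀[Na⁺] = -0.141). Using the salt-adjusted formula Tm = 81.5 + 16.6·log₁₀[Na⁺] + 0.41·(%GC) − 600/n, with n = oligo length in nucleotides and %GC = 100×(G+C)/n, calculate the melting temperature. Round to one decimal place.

70.5°C

Length n = 22. G=5, C=5, A=6, T=6
G+C = 10, so %GC = 10/22 × 100 = 45.455%
Salt term: 16.6 × (-0.141) = -2.341
GC term: 0.41 × 45.455 = 18.637; length term: −600/22 = −27.273
Tm = 81.5 + (-2.341) + 18.637 − 27.273 = 70.523 → 70.5°C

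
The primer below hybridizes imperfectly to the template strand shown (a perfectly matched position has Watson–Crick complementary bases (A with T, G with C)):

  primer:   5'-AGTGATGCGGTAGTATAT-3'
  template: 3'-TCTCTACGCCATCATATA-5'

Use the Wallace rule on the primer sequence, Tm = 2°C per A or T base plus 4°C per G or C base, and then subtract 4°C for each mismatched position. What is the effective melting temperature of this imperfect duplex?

46°C

Primer base counts: A=5, T=6, G=6, C=1 → A+T=11, G+C=7
Perfect-match Tm = 2(11) + 4(7) = 22 + 28 = 50°C
Mismatches (positions where the bases are not complementary): 1 (at position 3)
Effective Tm = 50 − 1×4 = 50 − 4 = 46°C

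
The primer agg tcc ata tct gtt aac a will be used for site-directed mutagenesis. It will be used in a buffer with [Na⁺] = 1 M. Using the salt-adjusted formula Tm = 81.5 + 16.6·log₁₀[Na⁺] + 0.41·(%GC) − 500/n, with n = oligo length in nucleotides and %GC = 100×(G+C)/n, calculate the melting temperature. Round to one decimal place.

70.3°C

Length n = 19. Base counts: A=6, C=4, G=3, T=6
G+C = 7, so %GC = 7/19 × 100 = 36.842%
Salt term: 16.6 × (0) = 0
GC term: 0.41 × 36.842 = 15.105; length term: −500/19 = −26.316
Tm = 81.5 + (0) + 15.105 − 26.316 = 70.289 → 70.3°C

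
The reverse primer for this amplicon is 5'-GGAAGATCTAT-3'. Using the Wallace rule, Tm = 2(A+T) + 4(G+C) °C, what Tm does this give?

Base counts: G=3, T=3, A=4, C=1
AT pairs contribute 7, GC pairs contribute 4.
Tm = 2(7) + 4(4) = 14 + 16 = 30°C

30°C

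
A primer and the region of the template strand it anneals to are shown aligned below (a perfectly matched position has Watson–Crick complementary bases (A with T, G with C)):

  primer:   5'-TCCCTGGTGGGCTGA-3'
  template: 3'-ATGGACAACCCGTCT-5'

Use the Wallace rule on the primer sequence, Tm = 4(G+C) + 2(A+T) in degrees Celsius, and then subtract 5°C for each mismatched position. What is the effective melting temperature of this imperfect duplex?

35°C

Primer base counts: A=1, T=4, G=6, C=4 → A+T=5, G+C=10
Perfect-match Tm = 2(5) + 4(10) = 10 + 40 = 50°C
Mismatches (positions where the bases are not complementary): 3 (at positions 2, 7, 13)
Effective Tm = 50 − 3×5 = 50 − 15 = 35°C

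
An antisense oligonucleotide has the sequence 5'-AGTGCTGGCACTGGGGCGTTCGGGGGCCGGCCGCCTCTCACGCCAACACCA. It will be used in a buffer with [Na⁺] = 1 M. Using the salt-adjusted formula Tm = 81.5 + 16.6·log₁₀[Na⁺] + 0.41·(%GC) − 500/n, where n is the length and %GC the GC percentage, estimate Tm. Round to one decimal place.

101.4°C

Length n = 51. A=7, C=19, G=18, T=7
G+C = 37, so %GC = 37/51 × 100 = 72.549%
Salt term: 16.6 × (0) = 0
GC term: 0.41 × 72.549 = 29.745; length term: −500/51 = −9.804
Tm = 81.5 + (0) + 29.745 − 9.804 = 101.441 → 101.4°C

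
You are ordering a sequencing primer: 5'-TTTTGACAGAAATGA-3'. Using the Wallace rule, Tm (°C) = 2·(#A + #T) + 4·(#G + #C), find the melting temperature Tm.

38°C

T=5, C=1, G=3, A=6
A+T = 11, G+C = 4
Tm = 4·4 + 2·11 = 16 + 22 = 38°C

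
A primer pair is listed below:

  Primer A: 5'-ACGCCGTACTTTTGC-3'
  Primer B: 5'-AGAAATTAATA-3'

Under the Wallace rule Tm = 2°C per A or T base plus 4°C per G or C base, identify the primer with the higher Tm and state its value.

Primer A: A+T=7, G+C=8 → Tm = 2(7)+4(8) = 46°C
Primer B: A+T=10, G+C=1 → Tm = 2(10)+4(1) = 24°C
46°C vs 24°C → primer A is higher.

Primer A, 46°C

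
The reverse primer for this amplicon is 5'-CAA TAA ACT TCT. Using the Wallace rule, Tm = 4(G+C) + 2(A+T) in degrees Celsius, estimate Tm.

Counting bases: C=3, G=0, T=4, A=5
So N_AT = 9 and N_GC = 3.
Tm = 2×9 + 4×3 = 30°C

30°C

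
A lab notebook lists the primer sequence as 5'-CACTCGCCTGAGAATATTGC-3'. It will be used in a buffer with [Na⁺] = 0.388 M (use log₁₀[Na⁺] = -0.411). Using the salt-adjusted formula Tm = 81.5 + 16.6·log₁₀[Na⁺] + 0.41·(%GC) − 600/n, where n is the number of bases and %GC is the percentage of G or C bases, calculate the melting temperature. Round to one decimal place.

Length n = 20. Counting bases: T=5, A=5, C=6, G=4
G+C = 10, so %GC = 10/20 × 100 = 50%
Salt term: 16.6 × (-0.411) = -6.823
GC term: 0.41 × 50 = 20.5; length term: −600/20 = −30
Tm = 81.5 + (-6.823) + 20.5 − 30 = 65.177 → 65.2°C

65.2°C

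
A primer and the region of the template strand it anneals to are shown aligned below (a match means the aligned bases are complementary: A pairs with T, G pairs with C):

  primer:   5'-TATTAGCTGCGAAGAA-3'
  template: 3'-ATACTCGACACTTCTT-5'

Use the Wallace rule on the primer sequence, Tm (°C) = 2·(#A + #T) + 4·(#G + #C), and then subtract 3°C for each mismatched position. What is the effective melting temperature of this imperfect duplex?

Primer base counts: A=6, T=4, G=4, C=2 → A+T=10, G+C=6
Perfect-match Tm = 2(10) + 4(6) = 20 + 24 = 44°C
Mismatches (positions where the bases are not complementary): 2 (at positions 4, 10)
Effective Tm = 44 − 2×3 = 44 − 6 = 38°C

38°C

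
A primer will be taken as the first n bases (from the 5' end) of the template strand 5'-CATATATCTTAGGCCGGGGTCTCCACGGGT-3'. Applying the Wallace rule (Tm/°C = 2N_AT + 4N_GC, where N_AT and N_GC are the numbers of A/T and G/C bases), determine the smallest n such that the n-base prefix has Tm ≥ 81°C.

n = 27

First 26 bases: CATATATCTTAGGCCGGGGTCTCCAC → Tm = 80°C (< 81°C)
First 27 bases: CATATATCTTAGGCCGGGGTCTCCACG → Tm = 84°C (≥ 81°C)
Each additional base adds 2°C (A/T) or 4°C (G/C), so Tm is non-decreasing in n; n = 27 is the first length to reach 81°C.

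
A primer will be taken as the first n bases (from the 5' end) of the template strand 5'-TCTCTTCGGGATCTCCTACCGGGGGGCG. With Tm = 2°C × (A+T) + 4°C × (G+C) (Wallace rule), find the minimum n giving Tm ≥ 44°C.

n = 15

First 14 bases: TCTCTTCGGGATCT → Tm = 42°C (< 44°C)
First 15 bases: TCTCTTCGGGATCTC → Tm = 46°C (≥ 44°C)
Since every base adds ≥2°C, Tm only increases with n, so the threshold is first crossed at n = 15.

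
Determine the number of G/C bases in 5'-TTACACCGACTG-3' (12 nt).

Base counts: T=3, G=2, C=4, A=3
Total G or C: 2 + 4 = 6

6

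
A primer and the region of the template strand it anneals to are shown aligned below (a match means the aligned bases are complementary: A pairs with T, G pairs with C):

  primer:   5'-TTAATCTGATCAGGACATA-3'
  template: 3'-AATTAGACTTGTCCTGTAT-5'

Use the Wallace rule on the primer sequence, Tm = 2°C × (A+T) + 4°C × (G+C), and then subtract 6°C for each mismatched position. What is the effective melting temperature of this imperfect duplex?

44°C

Primer base counts: A=7, T=6, G=3, C=3 → A+T=13, G+C=6
Perfect-match Tm = 2(13) + 4(6) = 26 + 24 = 50°C
Mismatches (positions where the bases are not complementary): 1 (at position 10)
Effective Tm = 50 − 1×6 = 50 − 6 = 44°C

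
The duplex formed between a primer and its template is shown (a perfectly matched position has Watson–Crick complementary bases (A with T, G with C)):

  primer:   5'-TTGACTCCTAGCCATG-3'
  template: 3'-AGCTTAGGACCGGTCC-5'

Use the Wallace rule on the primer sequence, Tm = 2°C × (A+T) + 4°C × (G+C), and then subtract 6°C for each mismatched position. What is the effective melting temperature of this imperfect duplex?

Primer base counts: A=3, T=5, G=3, C=5 → A+T=8, G+C=8
Perfect-match Tm = 2(8) + 4(8) = 16 + 32 = 48°C
Mismatches (positions where the bases are not complementary): 4 (at positions 2, 5, 10, 15)
Effective Tm = 48 − 4×6 = 48 − 24 = 24°C

24°C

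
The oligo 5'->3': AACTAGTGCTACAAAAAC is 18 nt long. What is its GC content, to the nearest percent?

33%

Base counts: C=4, G=2, T=3, A=9
G+C = 2 + 4 = 6 out of 18 bases
%GC = 6/18 × 100 = 33.33% ≈ 33%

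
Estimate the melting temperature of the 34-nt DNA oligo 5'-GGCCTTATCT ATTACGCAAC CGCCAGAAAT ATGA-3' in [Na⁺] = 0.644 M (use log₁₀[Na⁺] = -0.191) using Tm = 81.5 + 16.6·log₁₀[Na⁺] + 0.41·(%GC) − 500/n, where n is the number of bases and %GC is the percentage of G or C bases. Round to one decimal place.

81.7°C

Length n = 34. C=9, T=8, G=6, A=11
G+C = 15, so %GC = 15/34 × 100 = 44.118%
Salt term: 16.6 × (-0.191) = -3.171
GC term: 0.41 × 44.118 = 18.088; length term: −500/34 = −14.706
Tm = 81.5 + (-3.171) + 18.088 − 14.706 = 81.711 → 81.7°C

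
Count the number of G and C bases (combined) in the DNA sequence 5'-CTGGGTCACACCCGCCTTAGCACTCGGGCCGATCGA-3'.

Base counts: A=6, G=10, C=14, T=6
Total G or C: 10 + 14 = 24

24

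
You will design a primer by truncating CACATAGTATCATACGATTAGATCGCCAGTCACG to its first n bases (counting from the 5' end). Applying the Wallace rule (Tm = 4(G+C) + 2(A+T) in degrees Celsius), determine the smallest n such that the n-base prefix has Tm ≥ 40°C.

n = 15

First 14 bases: CACATAGTATCATA → Tm = 36°C (< 40°C)
First 15 bases: CACATAGTATCATAC → Tm = 40°C (≥ 40°C)
Each additional base adds 2°C (A/T) or 4°C (G/C), so Tm is non-decreasing in n; n = 15 is the first length to reach 40°C.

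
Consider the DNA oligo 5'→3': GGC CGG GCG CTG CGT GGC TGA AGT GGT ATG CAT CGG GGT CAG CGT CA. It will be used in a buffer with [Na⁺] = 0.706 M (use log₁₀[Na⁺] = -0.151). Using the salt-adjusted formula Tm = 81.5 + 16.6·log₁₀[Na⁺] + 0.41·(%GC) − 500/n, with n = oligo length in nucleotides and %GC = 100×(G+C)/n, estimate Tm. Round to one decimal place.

Length n = 47. Counting bases: G=21, C=11, T=9, A=6
G+C = 32, so %GC = 32/47 × 100 = 68.085%
Salt term: 16.6 × (-0.151) = -2.507
GC term: 0.41 × 68.085 = 27.915; length term: −500/47 = −10.638
Tm = 81.5 + (-2.507) + 27.915 − 10.638 = 96.27 → 96.3°C

96.3°C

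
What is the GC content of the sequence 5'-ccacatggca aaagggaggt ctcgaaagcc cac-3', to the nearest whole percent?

58%

A=11, T=3, C=10, G=9
G+C = 9 + 10 = 19 out of 33 bases
%GC = 19/33 × 100 = 57.58% ≈ 58%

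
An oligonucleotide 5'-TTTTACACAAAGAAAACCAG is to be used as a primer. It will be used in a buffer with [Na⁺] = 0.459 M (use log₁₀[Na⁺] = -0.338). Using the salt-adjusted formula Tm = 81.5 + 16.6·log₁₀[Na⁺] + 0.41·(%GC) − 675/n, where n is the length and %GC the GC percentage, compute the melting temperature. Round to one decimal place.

54.4°C

Length n = 20. Counting bases: C=4, T=4, A=10, G=2
G+C = 6, so %GC = 6/20 × 100 = 30%
Salt term: 16.6 × (-0.338) = -5.611
GC term: 0.41 × 30 = 12.3; length term: −675/20 = −33.75
Tm = 81.5 + (-5.611) + 12.3 − 33.75 = 54.439 → 54.4°C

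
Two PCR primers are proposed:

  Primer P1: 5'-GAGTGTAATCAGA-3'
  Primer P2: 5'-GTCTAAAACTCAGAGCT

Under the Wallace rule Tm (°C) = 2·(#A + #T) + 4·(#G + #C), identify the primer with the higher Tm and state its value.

Primer P2, 48°C

Primer P1: A+T=8, G+C=5 → Tm = 2(8)+4(5) = 36°C
Primer P2: A+T=10, G+C=7 → Tm = 2(10)+4(7) = 48°C
36°C vs 48°C → primer P2 is higher.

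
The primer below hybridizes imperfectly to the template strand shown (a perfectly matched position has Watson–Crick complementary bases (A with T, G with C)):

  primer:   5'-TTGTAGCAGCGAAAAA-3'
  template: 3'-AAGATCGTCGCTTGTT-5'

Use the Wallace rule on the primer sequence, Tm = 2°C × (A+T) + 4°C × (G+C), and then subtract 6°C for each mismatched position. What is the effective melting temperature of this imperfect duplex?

32°C

Primer base counts: A=7, T=3, G=4, C=2 → A+T=10, G+C=6
Perfect-match Tm = 2(10) + 4(6) = 20 + 24 = 44°C
Mismatches (positions where the bases are not complementary): 2 (at positions 3, 14)
Effective Tm = 44 − 2×6 = 44 − 12 = 32°C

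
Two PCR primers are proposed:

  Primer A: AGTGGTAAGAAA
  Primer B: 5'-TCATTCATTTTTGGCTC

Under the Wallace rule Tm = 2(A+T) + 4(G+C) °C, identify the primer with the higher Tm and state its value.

Primer B, 46°C

Primer A: A+T=8, G+C=4 → Tm = 2(8)+4(4) = 32°C
Primer B: A+T=11, G+C=6 → Tm = 2(11)+4(6) = 46°C
32°C vs 46°C → primer B is higher.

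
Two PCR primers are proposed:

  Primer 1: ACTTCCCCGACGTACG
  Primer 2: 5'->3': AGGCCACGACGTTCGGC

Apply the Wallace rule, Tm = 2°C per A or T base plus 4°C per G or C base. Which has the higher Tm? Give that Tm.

Primer 1: A+T=6, G+C=10 → Tm = 2(6)+4(10) = 52°C
Primer 2: A+T=5, G+C=12 → Tm = 2(5)+4(12) = 58°C
52°C vs 58°C → primer 2 is higher.

Primer 2, 58°C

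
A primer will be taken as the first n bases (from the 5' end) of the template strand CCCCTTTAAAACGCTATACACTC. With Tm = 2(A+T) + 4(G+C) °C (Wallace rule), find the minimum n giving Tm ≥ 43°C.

n = 15

First 14 bases: CCCCTTTAAAACGC → Tm = 42°C (< 43°C)
First 15 bases: CCCCTTTAAAACGCT → Tm = 44°C (≥ 43°C)
Each additional base adds 2°C (A/T) or 4°C (G/C), so Tm is non-decreasing in n; n = 15 is the first length to reach 43°C.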